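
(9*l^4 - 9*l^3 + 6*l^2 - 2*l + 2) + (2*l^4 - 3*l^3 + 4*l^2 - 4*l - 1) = 11*l^4 - 12*l^3 + 10*l^2 - 6*l + 1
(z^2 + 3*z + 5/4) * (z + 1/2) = z^3 + 7*z^2/2 + 11*z/4 + 5/8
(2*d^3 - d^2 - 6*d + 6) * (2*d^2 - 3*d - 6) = 4*d^5 - 8*d^4 - 21*d^3 + 36*d^2 + 18*d - 36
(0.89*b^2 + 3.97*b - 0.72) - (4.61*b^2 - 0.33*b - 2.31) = -3.72*b^2 + 4.3*b + 1.59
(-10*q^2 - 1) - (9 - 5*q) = -10*q^2 + 5*q - 10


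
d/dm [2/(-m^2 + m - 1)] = 2*(2*m - 1)/(m^2 - m + 1)^2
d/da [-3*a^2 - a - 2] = -6*a - 1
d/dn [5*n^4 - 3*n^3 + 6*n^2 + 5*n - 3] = 20*n^3 - 9*n^2 + 12*n + 5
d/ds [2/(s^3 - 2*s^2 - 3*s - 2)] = 2*(-3*s^2 + 4*s + 3)/(-s^3 + 2*s^2 + 3*s + 2)^2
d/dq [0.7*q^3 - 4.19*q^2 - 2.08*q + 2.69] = 2.1*q^2 - 8.38*q - 2.08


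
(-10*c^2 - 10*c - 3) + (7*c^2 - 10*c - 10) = -3*c^2 - 20*c - 13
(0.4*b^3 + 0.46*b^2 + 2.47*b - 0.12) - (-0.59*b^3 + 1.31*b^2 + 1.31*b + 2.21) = 0.99*b^3 - 0.85*b^2 + 1.16*b - 2.33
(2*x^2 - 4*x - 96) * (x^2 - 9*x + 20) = 2*x^4 - 22*x^3 - 20*x^2 + 784*x - 1920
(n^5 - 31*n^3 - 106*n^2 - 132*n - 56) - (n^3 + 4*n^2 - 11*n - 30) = n^5 - 32*n^3 - 110*n^2 - 121*n - 26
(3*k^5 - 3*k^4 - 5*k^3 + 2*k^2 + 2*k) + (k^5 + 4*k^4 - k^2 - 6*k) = 4*k^5 + k^4 - 5*k^3 + k^2 - 4*k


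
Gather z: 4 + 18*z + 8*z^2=8*z^2 + 18*z + 4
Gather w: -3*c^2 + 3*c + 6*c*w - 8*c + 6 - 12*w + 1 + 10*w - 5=-3*c^2 - 5*c + w*(6*c - 2) + 2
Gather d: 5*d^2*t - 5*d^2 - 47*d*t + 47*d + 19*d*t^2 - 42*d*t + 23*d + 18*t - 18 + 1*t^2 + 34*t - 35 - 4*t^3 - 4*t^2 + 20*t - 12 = d^2*(5*t - 5) + d*(19*t^2 - 89*t + 70) - 4*t^3 - 3*t^2 + 72*t - 65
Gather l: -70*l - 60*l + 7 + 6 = 13 - 130*l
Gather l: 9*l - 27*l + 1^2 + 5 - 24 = -18*l - 18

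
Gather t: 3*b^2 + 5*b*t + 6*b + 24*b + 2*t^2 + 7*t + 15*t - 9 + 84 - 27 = 3*b^2 + 30*b + 2*t^2 + t*(5*b + 22) + 48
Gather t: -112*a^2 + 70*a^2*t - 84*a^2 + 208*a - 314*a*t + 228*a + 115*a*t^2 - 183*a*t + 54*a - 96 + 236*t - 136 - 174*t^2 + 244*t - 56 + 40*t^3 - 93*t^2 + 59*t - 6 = -196*a^2 + 490*a + 40*t^3 + t^2*(115*a - 267) + t*(70*a^2 - 497*a + 539) - 294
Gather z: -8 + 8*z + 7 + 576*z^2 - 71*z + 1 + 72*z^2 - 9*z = 648*z^2 - 72*z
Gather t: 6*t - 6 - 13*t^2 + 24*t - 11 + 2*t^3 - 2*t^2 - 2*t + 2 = 2*t^3 - 15*t^2 + 28*t - 15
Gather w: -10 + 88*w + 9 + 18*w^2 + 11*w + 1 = 18*w^2 + 99*w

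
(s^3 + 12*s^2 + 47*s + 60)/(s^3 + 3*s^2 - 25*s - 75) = (s + 4)/(s - 5)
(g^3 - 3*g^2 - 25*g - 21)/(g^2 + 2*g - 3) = (g^2 - 6*g - 7)/(g - 1)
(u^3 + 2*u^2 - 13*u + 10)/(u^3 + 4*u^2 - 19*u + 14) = (u + 5)/(u + 7)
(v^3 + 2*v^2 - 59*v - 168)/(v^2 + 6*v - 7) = (v^2 - 5*v - 24)/(v - 1)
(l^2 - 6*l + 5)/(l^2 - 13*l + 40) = (l - 1)/(l - 8)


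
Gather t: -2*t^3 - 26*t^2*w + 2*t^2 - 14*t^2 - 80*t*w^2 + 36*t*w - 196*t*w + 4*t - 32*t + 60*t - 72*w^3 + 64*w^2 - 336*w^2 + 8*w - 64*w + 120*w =-2*t^3 + t^2*(-26*w - 12) + t*(-80*w^2 - 160*w + 32) - 72*w^3 - 272*w^2 + 64*w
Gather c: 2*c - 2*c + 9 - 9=0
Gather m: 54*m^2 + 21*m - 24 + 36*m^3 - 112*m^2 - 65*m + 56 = 36*m^3 - 58*m^2 - 44*m + 32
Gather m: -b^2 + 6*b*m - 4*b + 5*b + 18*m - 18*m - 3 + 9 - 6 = -b^2 + 6*b*m + b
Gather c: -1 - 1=-2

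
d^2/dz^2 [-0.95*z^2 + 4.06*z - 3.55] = -1.90000000000000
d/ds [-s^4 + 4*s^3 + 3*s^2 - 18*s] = -4*s^3 + 12*s^2 + 6*s - 18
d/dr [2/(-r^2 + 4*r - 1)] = 4*(r - 2)/(r^2 - 4*r + 1)^2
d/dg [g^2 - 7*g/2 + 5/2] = 2*g - 7/2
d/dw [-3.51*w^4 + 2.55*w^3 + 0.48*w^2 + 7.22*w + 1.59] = -14.04*w^3 + 7.65*w^2 + 0.96*w + 7.22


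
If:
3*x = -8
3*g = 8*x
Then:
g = -64/9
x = -8/3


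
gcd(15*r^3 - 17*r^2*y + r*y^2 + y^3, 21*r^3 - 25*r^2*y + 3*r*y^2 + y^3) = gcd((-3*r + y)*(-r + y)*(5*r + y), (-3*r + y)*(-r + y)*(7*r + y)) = 3*r^2 - 4*r*y + y^2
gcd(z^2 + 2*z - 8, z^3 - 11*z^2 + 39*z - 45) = 1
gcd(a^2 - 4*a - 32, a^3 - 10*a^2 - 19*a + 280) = a - 8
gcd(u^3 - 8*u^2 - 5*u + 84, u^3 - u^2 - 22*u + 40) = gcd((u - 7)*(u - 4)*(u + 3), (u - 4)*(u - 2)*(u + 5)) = u - 4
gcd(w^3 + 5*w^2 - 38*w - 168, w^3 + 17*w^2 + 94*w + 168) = w^2 + 11*w + 28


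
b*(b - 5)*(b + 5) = b^3 - 25*b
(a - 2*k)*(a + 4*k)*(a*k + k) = a^3*k + 2*a^2*k^2 + a^2*k - 8*a*k^3 + 2*a*k^2 - 8*k^3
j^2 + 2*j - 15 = (j - 3)*(j + 5)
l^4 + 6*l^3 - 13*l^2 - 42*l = l*(l - 3)*(l + 2)*(l + 7)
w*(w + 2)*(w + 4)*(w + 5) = w^4 + 11*w^3 + 38*w^2 + 40*w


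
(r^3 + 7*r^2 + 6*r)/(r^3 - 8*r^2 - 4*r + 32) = r*(r^2 + 7*r + 6)/(r^3 - 8*r^2 - 4*r + 32)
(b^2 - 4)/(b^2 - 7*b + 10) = (b + 2)/(b - 5)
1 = 1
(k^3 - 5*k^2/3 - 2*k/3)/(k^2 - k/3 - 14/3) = k*(-3*k^2 + 5*k + 2)/(-3*k^2 + k + 14)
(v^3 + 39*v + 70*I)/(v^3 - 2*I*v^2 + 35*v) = (v + 2*I)/v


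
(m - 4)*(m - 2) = m^2 - 6*m + 8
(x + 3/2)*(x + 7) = x^2 + 17*x/2 + 21/2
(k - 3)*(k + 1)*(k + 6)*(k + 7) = k^4 + 11*k^3 + 13*k^2 - 123*k - 126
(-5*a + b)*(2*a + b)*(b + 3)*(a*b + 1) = -10*a^3*b^2 - 30*a^3*b - 3*a^2*b^3 - 9*a^2*b^2 - 10*a^2*b - 30*a^2 + a*b^4 + 3*a*b^3 - 3*a*b^2 - 9*a*b + b^3 + 3*b^2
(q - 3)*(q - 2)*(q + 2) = q^3 - 3*q^2 - 4*q + 12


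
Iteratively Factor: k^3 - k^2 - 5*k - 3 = (k + 1)*(k^2 - 2*k - 3) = (k + 1)^2*(k - 3)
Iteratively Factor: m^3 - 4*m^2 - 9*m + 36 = (m - 3)*(m^2 - m - 12) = (m - 3)*(m + 3)*(m - 4)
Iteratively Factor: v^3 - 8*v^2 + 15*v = (v - 5)*(v^2 - 3*v) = v*(v - 5)*(v - 3)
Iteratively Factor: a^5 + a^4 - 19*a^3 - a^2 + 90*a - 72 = (a - 3)*(a^4 + 4*a^3 - 7*a^2 - 22*a + 24) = (a - 3)*(a - 1)*(a^3 + 5*a^2 - 2*a - 24) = (a - 3)*(a - 1)*(a + 4)*(a^2 + a - 6) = (a - 3)*(a - 1)*(a + 3)*(a + 4)*(a - 2)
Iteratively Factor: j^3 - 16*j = (j + 4)*(j^2 - 4*j) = (j - 4)*(j + 4)*(j)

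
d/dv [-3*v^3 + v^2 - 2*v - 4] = -9*v^2 + 2*v - 2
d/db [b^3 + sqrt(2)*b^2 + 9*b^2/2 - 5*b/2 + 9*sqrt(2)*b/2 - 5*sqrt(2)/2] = 3*b^2 + 2*sqrt(2)*b + 9*b - 5/2 + 9*sqrt(2)/2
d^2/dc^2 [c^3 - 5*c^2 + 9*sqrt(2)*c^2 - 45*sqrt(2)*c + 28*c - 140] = 6*c - 10 + 18*sqrt(2)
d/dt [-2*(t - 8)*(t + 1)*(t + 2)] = -6*t^2 + 20*t + 44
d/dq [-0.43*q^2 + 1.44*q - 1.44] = 1.44 - 0.86*q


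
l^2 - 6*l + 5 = (l - 5)*(l - 1)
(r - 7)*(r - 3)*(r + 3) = r^3 - 7*r^2 - 9*r + 63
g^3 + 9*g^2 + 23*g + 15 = (g + 1)*(g + 3)*(g + 5)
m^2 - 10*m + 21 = (m - 7)*(m - 3)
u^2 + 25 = (u - 5*I)*(u + 5*I)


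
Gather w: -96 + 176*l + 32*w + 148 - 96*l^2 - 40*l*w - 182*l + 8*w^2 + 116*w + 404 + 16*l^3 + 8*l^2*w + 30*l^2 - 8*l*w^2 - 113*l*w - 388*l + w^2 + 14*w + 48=16*l^3 - 66*l^2 - 394*l + w^2*(9 - 8*l) + w*(8*l^2 - 153*l + 162) + 504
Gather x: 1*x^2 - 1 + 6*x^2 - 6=7*x^2 - 7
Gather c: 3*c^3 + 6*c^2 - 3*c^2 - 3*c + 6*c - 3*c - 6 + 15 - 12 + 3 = 3*c^3 + 3*c^2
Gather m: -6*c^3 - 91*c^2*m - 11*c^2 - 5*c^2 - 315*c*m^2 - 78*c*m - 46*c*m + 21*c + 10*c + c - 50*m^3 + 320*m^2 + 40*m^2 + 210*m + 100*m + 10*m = -6*c^3 - 16*c^2 + 32*c - 50*m^3 + m^2*(360 - 315*c) + m*(-91*c^2 - 124*c + 320)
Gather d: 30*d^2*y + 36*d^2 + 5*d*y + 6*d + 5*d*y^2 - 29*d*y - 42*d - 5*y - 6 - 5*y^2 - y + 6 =d^2*(30*y + 36) + d*(5*y^2 - 24*y - 36) - 5*y^2 - 6*y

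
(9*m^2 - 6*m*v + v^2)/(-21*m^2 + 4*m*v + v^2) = (-3*m + v)/(7*m + v)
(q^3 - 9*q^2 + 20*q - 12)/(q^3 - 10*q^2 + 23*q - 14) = (q - 6)/(q - 7)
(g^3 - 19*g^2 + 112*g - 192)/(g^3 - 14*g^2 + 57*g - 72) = (g - 8)/(g - 3)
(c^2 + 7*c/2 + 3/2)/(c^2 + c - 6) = (c + 1/2)/(c - 2)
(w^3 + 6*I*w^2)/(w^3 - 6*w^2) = (w + 6*I)/(w - 6)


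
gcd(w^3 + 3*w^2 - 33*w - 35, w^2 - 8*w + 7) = 1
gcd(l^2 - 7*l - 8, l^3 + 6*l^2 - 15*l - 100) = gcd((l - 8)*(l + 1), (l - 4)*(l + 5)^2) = 1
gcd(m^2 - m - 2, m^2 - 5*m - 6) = m + 1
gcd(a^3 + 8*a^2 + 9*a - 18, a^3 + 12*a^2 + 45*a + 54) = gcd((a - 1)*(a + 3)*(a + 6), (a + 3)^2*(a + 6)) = a^2 + 9*a + 18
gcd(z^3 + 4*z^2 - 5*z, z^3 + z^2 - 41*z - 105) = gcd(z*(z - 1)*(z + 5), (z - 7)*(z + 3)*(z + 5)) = z + 5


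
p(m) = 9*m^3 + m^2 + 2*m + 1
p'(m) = 27*m^2 + 2*m + 2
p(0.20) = 1.51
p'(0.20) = 3.48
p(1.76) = 56.68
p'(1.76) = 89.16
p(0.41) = 2.61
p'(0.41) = 7.36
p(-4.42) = -765.46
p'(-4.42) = 520.64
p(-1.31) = -20.14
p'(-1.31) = 45.71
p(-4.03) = -579.88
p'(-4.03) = 432.44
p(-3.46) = -366.74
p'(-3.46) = 318.31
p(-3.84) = -501.54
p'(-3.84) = 392.45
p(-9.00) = -6497.00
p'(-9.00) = 2171.00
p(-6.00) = -1919.00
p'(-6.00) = 962.00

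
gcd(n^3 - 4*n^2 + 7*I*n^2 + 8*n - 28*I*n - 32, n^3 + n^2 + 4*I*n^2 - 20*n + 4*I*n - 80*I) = n - 4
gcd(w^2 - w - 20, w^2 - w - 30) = 1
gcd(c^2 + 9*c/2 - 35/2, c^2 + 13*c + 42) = c + 7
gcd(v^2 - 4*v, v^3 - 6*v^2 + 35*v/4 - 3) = v - 4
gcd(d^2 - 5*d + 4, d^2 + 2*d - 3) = d - 1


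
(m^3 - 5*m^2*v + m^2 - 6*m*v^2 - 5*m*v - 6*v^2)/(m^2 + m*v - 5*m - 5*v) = (m^2 - 6*m*v + m - 6*v)/(m - 5)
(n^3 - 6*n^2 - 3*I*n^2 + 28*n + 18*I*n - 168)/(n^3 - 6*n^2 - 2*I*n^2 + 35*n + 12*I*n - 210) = (n + 4*I)/(n + 5*I)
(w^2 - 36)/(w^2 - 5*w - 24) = (36 - w^2)/(-w^2 + 5*w + 24)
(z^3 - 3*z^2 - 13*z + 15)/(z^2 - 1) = (z^2 - 2*z - 15)/(z + 1)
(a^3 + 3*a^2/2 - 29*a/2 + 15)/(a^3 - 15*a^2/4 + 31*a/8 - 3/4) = 4*(a + 5)/(4*a - 1)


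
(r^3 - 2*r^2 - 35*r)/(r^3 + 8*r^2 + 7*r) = (r^2 - 2*r - 35)/(r^2 + 8*r + 7)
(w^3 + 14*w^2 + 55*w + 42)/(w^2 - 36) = (w^2 + 8*w + 7)/(w - 6)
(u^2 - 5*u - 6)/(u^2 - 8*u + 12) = (u + 1)/(u - 2)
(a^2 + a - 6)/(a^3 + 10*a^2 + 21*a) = (a - 2)/(a*(a + 7))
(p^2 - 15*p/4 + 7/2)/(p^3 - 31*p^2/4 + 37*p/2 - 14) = 1/(p - 4)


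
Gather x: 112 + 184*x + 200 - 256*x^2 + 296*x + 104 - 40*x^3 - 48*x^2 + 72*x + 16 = -40*x^3 - 304*x^2 + 552*x + 432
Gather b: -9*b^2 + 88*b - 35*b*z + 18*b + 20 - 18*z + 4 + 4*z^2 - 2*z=-9*b^2 + b*(106 - 35*z) + 4*z^2 - 20*z + 24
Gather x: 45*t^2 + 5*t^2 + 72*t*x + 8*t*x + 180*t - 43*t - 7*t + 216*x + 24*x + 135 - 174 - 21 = 50*t^2 + 130*t + x*(80*t + 240) - 60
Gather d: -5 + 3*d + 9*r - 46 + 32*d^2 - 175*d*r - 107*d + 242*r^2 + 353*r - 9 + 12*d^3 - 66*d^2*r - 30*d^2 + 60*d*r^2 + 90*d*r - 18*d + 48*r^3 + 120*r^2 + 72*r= 12*d^3 + d^2*(2 - 66*r) + d*(60*r^2 - 85*r - 122) + 48*r^3 + 362*r^2 + 434*r - 60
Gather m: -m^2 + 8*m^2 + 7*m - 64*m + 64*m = 7*m^2 + 7*m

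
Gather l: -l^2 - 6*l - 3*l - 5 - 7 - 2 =-l^2 - 9*l - 14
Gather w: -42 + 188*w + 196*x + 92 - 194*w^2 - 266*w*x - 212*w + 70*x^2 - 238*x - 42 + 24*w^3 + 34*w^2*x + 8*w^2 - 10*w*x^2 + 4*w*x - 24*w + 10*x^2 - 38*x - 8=24*w^3 + w^2*(34*x - 186) + w*(-10*x^2 - 262*x - 48) + 80*x^2 - 80*x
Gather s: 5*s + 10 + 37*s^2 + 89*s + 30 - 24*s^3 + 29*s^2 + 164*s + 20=-24*s^3 + 66*s^2 + 258*s + 60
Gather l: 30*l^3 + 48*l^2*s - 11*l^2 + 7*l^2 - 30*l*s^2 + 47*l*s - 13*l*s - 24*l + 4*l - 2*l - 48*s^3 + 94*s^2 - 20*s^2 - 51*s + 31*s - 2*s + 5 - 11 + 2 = 30*l^3 + l^2*(48*s - 4) + l*(-30*s^2 + 34*s - 22) - 48*s^3 + 74*s^2 - 22*s - 4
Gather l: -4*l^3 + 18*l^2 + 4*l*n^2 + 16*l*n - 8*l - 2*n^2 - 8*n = -4*l^3 + 18*l^2 + l*(4*n^2 + 16*n - 8) - 2*n^2 - 8*n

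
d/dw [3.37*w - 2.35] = 3.37000000000000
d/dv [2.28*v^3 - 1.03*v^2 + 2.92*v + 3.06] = 6.84*v^2 - 2.06*v + 2.92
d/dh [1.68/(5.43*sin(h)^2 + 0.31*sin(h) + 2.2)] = -(18.2448*sin(h) + 0.5208)*cos(h)/(5.43*sin(h)^2 + 0.31*sin(h) + 2.2)^2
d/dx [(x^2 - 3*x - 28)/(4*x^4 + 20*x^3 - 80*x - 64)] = (-x^3 + 10*x^2 + 7*x - 16)/(2*(x^6 + 2*x^5 - 7*x^4 - 16*x^3 + 8*x^2 + 32*x + 16))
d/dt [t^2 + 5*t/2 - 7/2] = 2*t + 5/2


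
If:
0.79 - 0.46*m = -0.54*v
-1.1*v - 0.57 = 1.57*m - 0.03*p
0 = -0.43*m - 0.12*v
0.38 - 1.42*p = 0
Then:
No Solution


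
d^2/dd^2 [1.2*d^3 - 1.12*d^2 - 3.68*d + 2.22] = 7.2*d - 2.24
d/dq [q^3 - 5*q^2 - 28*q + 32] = 3*q^2 - 10*q - 28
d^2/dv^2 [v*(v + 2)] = 2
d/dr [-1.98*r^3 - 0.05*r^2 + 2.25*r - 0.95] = -5.94*r^2 - 0.1*r + 2.25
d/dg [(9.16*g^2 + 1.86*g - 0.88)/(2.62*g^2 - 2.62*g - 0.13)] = (-28.8724*g^2 + 2.2296*g - 2.5474)/(6.8644*g^4 - 13.7288*g^3 + 6.1832*g^2 + 0.6812*g + 0.0169)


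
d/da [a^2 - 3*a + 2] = 2*a - 3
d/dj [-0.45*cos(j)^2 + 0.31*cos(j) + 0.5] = (0.9*cos(j) - 0.31)*sin(j)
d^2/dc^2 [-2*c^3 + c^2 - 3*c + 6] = 2 - 12*c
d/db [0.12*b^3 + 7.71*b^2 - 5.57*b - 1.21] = 0.36*b^2 + 15.42*b - 5.57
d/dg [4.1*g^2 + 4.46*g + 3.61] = 8.2*g + 4.46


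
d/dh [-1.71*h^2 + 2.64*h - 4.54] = 2.64 - 3.42*h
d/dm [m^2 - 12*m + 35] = 2*m - 12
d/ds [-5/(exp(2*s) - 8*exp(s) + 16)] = 10*(exp(s) - 4)*exp(s)/(exp(2*s) - 8*exp(s) + 16)^2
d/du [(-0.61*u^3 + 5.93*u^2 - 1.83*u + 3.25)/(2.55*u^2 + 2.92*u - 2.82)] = (-1.5555*u^4 - 3.5624*u^3 + 27.1427*u^2 - 50.0202*u - 4.3294)/(6.5025*u^4 + 14.892*u^3 - 5.8556*u^2 - 16.4688*u + 7.9524)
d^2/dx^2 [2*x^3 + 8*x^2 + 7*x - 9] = 12*x + 16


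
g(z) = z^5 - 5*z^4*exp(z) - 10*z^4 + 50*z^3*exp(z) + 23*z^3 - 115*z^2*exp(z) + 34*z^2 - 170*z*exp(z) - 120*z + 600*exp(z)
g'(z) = -5*z^4*exp(z) + 5*z^4 + 30*z^3*exp(z) - 40*z^3 + 35*z^2*exp(z) + 69*z^2 - 400*z*exp(z) + 68*z + 430*exp(z) - 120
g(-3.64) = -2710.85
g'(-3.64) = 3354.26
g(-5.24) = -13303.51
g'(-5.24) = 10918.59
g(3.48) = -330.19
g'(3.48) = -231.29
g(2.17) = 746.05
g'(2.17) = -624.23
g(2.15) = 758.35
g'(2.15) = -605.71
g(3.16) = -146.35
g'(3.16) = -838.41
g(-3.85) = -3483.17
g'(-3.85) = 4015.30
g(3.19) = -170.96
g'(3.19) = -801.34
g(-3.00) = -1091.64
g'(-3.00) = 1818.34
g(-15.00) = -1333800.14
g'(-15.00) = 402509.90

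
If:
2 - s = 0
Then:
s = 2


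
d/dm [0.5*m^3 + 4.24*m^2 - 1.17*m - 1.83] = 1.5*m^2 + 8.48*m - 1.17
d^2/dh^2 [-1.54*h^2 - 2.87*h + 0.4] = -3.08000000000000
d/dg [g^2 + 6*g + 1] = 2*g + 6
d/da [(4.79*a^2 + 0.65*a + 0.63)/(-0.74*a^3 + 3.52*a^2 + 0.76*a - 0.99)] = (3.5446*a^4 + 0.961999999999996*a^3 + 2.751*a^2 - 13.9194*a - 1.1223)/(0.5476*a^6 - 5.2096*a^5 + 11.2656*a^4 + 6.8156*a^3 - 6.392*a^2 - 1.5048*a + 0.9801)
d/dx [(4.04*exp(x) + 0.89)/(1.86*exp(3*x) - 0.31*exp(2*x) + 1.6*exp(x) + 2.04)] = (-15.0288*exp(3*x) - 3.7138*exp(2*x) + 0.5518*exp(x) + 6.8176)*exp(x)/(3.4596*exp(6*x) - 1.1532*exp(5*x) + 6.0481*exp(4*x) + 6.5968*exp(3*x) + 1.2952*exp(2*x) + 6.528*exp(x) + 4.1616)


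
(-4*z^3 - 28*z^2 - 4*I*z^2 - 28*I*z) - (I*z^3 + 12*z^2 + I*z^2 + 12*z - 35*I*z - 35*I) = -4*z^3 - I*z^3 - 40*z^2 - 5*I*z^2 - 12*z + 7*I*z + 35*I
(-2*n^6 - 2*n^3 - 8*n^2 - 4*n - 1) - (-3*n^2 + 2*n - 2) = -2*n^6 - 2*n^3 - 5*n^2 - 6*n + 1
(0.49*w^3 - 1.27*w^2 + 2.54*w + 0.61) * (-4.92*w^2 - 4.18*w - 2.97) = -2.4108*w^5 + 4.2002*w^4 - 8.6435*w^3 - 9.8465*w^2 - 10.0936*w - 1.8117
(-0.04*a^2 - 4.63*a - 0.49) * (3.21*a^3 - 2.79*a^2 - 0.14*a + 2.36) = -0.1284*a^5 - 14.7507*a^4 + 11.3504*a^3 + 1.9209*a^2 - 10.8582*a - 1.1564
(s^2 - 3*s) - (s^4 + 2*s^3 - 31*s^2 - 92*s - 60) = -s^4 - 2*s^3 + 32*s^2 + 89*s + 60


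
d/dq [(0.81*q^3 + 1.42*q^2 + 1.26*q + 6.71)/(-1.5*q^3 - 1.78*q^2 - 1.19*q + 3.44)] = (0.6882*q^4 + 1.8522*q^3 + 39.1072*q^2 + 33.6572*q + 12.3193)/(2.25*q^6 + 5.34*q^5 + 6.7384*q^4 - 6.0836*q^3 - 10.8303*q^2 - 8.1872*q + 11.8336)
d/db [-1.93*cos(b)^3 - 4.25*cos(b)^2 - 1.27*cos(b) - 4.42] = (5.79*cos(b)^2 + 8.5*cos(b) + 1.27)*sin(b)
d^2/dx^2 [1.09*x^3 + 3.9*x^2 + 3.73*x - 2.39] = 6.54*x + 7.8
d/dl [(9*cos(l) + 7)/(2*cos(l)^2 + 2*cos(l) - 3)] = (18*cos(l)^2 + 28*cos(l) + 41)*sin(l)/(2*cos(l) + cos(2*l) - 2)^2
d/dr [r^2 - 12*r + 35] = 2*r - 12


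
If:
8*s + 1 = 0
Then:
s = -1/8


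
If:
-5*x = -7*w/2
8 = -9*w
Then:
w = -8/9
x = -28/45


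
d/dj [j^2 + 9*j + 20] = 2*j + 9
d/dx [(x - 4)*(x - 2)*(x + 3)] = 3*x^2 - 6*x - 10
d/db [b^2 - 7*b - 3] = 2*b - 7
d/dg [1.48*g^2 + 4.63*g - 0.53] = 2.96*g + 4.63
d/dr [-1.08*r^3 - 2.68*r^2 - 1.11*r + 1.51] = -3.24*r^2 - 5.36*r - 1.11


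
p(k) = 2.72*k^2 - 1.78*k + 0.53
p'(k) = 5.44*k - 1.78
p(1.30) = 2.81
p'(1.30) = 5.29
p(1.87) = 6.71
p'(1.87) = 8.39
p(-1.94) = 14.22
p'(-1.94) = -12.33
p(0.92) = 1.19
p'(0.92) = 3.22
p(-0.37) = 1.56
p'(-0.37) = -3.79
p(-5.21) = 83.64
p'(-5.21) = -30.12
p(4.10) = 38.96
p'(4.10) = 20.52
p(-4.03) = 51.88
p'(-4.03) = -23.70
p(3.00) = 19.67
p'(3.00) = 14.54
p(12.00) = 370.85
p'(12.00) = 63.50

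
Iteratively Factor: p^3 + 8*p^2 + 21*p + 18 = (p + 2)*(p^2 + 6*p + 9) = (p + 2)*(p + 3)*(p + 3)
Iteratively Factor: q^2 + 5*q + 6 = (q + 3)*(q + 2)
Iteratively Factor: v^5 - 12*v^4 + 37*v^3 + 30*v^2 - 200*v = (v + 2)*(v^4 - 14*v^3 + 65*v^2 - 100*v) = v*(v + 2)*(v^3 - 14*v^2 + 65*v - 100) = v*(v - 5)*(v + 2)*(v^2 - 9*v + 20) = v*(v - 5)*(v - 4)*(v + 2)*(v - 5)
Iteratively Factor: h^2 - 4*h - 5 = (h - 5)*(h + 1)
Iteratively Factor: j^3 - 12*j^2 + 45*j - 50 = (j - 2)*(j^2 - 10*j + 25) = (j - 5)*(j - 2)*(j - 5)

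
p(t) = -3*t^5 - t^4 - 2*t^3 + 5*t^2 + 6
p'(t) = -15*t^4 - 4*t^3 - 6*t^2 + 10*t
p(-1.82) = 83.55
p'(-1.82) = -178.54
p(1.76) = -49.67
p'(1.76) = -166.72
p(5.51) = -16334.79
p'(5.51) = -14622.23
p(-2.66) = 428.47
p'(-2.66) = -744.73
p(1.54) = -21.06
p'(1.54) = -97.81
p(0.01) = 6.00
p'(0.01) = 0.10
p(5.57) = -17231.15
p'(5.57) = -15259.85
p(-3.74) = 2180.14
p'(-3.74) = -2846.87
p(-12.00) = 729942.00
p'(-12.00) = -305112.00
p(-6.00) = 22650.00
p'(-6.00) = -18852.00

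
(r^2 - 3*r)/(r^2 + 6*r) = (r - 3)/(r + 6)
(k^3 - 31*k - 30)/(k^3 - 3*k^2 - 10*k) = (-k^3 + 31*k + 30)/(k*(-k^2 + 3*k + 10))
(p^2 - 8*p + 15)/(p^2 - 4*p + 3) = (p - 5)/(p - 1)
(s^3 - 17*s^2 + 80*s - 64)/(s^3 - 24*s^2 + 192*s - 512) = (s - 1)/(s - 8)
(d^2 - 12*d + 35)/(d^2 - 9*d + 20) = (d - 7)/(d - 4)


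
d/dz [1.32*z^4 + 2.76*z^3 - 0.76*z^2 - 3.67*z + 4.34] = 5.28*z^3 + 8.28*z^2 - 1.52*z - 3.67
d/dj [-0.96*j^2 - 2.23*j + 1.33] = -1.92*j - 2.23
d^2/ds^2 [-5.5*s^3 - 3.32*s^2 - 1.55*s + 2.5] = -33.0*s - 6.64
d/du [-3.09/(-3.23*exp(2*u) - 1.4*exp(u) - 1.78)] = (-19.9614*exp(u) - 4.326)*exp(u)/(3.23*exp(2*u) + 1.4*exp(u) + 1.78)^2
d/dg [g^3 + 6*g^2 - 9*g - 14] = 3*g^2 + 12*g - 9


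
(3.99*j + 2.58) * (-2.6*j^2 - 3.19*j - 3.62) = -10.374*j^3 - 19.4361*j^2 - 22.674*j - 9.3396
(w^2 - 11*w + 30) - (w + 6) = w^2 - 12*w + 24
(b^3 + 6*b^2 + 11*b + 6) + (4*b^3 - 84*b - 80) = 5*b^3 + 6*b^2 - 73*b - 74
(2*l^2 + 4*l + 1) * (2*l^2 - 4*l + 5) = 4*l^4 - 4*l^2 + 16*l + 5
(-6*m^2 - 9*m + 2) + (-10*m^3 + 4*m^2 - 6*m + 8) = -10*m^3 - 2*m^2 - 15*m + 10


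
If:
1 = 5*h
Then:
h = 1/5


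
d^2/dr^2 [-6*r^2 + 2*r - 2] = -12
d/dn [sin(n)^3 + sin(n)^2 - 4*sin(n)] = (3*sin(n)^2 + 2*sin(n) - 4)*cos(n)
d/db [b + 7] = 1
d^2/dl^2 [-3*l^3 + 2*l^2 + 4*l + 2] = 4 - 18*l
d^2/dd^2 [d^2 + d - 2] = 2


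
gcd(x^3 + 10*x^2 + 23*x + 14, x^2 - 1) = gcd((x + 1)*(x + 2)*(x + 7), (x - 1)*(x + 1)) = x + 1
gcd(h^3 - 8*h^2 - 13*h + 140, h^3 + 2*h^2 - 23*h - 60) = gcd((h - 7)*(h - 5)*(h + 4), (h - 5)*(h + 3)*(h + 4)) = h^2 - h - 20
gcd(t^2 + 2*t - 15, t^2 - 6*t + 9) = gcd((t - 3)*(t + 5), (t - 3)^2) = t - 3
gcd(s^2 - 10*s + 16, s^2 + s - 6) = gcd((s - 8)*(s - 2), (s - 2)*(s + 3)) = s - 2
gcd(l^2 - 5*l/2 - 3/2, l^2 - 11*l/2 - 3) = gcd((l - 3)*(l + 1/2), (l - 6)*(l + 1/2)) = l + 1/2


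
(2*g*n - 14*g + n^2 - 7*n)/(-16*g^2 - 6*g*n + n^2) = (7 - n)/(8*g - n)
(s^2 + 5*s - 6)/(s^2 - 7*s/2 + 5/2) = 2*(s + 6)/(2*s - 5)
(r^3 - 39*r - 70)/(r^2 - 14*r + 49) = (r^2 + 7*r + 10)/(r - 7)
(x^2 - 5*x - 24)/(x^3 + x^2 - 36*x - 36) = (x^2 - 5*x - 24)/(x^3 + x^2 - 36*x - 36)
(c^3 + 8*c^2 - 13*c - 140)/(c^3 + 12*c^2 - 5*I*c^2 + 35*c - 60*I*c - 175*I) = (c - 4)/(c - 5*I)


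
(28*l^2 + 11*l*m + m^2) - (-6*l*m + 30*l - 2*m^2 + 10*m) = 28*l^2 + 17*l*m - 30*l + 3*m^2 - 10*m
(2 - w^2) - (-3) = 5 - w^2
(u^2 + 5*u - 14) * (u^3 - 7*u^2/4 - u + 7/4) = u^5 + 13*u^4/4 - 95*u^3/4 + 85*u^2/4 + 91*u/4 - 49/2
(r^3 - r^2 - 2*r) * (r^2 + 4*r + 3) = r^5 + 3*r^4 - 3*r^3 - 11*r^2 - 6*r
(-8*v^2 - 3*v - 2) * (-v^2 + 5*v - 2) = 8*v^4 - 37*v^3 + 3*v^2 - 4*v + 4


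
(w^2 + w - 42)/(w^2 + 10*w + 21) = (w - 6)/(w + 3)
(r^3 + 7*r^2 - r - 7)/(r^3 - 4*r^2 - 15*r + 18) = (r^2 + 8*r + 7)/(r^2 - 3*r - 18)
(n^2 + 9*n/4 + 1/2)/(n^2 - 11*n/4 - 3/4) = (n + 2)/(n - 3)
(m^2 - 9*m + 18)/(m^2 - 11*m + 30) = (m - 3)/(m - 5)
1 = 1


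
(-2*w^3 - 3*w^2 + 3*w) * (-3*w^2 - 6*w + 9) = 6*w^5 + 21*w^4 - 9*w^3 - 45*w^2 + 27*w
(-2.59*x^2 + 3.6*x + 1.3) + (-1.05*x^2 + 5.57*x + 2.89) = -3.64*x^2 + 9.17*x + 4.19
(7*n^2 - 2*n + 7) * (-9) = -63*n^2 + 18*n - 63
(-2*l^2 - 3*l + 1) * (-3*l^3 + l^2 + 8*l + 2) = 6*l^5 + 7*l^4 - 22*l^3 - 27*l^2 + 2*l + 2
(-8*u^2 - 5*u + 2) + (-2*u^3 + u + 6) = -2*u^3 - 8*u^2 - 4*u + 8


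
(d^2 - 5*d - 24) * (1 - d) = -d^3 + 6*d^2 + 19*d - 24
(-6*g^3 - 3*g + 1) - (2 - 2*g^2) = -6*g^3 + 2*g^2 - 3*g - 1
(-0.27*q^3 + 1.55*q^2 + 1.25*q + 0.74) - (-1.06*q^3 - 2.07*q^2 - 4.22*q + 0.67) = 0.79*q^3 + 3.62*q^2 + 5.47*q + 0.07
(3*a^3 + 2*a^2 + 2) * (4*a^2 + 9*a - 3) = 12*a^5 + 35*a^4 + 9*a^3 + 2*a^2 + 18*a - 6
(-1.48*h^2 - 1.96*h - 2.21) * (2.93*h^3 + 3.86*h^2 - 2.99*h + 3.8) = -4.3364*h^5 - 11.4556*h^4 - 9.6157*h^3 - 8.2942*h^2 - 0.840099999999999*h - 8.398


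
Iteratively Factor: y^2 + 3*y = (y + 3)*(y)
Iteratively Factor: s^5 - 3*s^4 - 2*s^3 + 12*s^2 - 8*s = (s)*(s^4 - 3*s^3 - 2*s^2 + 12*s - 8) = s*(s - 2)*(s^3 - s^2 - 4*s + 4) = s*(s - 2)*(s - 1)*(s^2 - 4) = s*(s - 2)*(s - 1)*(s + 2)*(s - 2)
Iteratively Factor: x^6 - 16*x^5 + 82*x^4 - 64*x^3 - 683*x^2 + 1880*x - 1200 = (x - 4)*(x^5 - 12*x^4 + 34*x^3 + 72*x^2 - 395*x + 300) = (x - 5)*(x - 4)*(x^4 - 7*x^3 - x^2 + 67*x - 60) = (x - 5)*(x - 4)*(x - 1)*(x^3 - 6*x^2 - 7*x + 60) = (x - 5)*(x - 4)^2*(x - 1)*(x^2 - 2*x - 15) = (x - 5)*(x - 4)^2*(x - 1)*(x + 3)*(x - 5)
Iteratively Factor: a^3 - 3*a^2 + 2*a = (a)*(a^2 - 3*a + 2) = a*(a - 2)*(a - 1)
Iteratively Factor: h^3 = (h)*(h^2) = h^2*(h)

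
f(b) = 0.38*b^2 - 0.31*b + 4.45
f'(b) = 0.76*b - 0.31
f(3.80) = 8.76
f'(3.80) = 2.58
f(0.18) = 4.41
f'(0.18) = -0.17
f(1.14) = 4.59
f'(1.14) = 0.56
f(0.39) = 4.39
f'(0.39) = -0.01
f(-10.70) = 51.27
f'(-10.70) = -8.44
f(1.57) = 4.90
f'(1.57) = 0.88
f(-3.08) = 9.01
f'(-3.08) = -2.65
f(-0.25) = 4.55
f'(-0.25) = -0.50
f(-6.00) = 19.99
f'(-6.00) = -4.87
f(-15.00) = 94.60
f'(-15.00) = -11.71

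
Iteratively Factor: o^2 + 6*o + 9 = (o + 3)*(o + 3)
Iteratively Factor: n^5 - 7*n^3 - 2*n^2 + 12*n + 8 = (n + 1)*(n^4 - n^3 - 6*n^2 + 4*n + 8) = (n - 2)*(n + 1)*(n^3 + n^2 - 4*n - 4) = (n - 2)*(n + 1)^2*(n^2 - 4) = (n - 2)^2*(n + 1)^2*(n + 2)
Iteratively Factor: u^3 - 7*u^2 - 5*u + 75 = (u - 5)*(u^2 - 2*u - 15) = (u - 5)*(u + 3)*(u - 5)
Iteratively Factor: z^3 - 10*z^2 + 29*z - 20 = (z - 4)*(z^2 - 6*z + 5) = (z - 5)*(z - 4)*(z - 1)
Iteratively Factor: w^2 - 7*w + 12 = (w - 3)*(w - 4)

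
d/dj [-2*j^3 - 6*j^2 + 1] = 6*j*(-j - 2)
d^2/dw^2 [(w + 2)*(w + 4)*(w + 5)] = 6*w + 22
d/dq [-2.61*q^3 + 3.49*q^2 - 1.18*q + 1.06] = -7.83*q^2 + 6.98*q - 1.18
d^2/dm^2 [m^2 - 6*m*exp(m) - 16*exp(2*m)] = -6*m*exp(m) - 64*exp(2*m) - 12*exp(m) + 2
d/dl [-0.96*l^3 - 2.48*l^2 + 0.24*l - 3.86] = -2.88*l^2 - 4.96*l + 0.24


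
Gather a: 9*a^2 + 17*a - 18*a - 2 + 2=9*a^2 - a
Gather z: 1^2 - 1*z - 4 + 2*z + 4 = z + 1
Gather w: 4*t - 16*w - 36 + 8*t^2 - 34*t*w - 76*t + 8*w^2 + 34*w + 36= 8*t^2 - 72*t + 8*w^2 + w*(18 - 34*t)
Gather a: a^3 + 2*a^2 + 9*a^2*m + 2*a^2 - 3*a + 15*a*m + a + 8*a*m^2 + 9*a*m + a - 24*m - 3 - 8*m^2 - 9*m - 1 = a^3 + a^2*(9*m + 4) + a*(8*m^2 + 24*m - 1) - 8*m^2 - 33*m - 4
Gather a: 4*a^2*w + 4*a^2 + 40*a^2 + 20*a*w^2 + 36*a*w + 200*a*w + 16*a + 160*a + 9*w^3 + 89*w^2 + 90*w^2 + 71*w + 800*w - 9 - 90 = a^2*(4*w + 44) + a*(20*w^2 + 236*w + 176) + 9*w^3 + 179*w^2 + 871*w - 99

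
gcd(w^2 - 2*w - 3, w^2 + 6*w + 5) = w + 1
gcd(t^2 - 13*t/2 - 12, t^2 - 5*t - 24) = t - 8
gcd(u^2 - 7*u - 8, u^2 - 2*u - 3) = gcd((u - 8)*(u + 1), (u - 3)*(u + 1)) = u + 1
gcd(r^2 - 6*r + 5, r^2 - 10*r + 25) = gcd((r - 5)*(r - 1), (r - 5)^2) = r - 5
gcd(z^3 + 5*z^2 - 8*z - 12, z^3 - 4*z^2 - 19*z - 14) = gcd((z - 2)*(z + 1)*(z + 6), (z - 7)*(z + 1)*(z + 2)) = z + 1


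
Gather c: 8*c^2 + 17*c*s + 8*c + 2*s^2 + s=8*c^2 + c*(17*s + 8) + 2*s^2 + s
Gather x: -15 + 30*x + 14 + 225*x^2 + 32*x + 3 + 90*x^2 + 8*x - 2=315*x^2 + 70*x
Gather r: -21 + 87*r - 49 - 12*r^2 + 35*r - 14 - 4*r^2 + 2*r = -16*r^2 + 124*r - 84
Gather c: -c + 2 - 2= -c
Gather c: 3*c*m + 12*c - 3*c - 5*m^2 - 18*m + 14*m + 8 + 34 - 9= c*(3*m + 9) - 5*m^2 - 4*m + 33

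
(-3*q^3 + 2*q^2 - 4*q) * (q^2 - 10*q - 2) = -3*q^5 + 32*q^4 - 18*q^3 + 36*q^2 + 8*q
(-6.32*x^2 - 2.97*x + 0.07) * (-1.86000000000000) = 11.7552*x^2 + 5.5242*x - 0.1302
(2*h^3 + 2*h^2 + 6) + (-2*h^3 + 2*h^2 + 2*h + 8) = 4*h^2 + 2*h + 14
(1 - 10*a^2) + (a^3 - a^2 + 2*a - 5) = a^3 - 11*a^2 + 2*a - 4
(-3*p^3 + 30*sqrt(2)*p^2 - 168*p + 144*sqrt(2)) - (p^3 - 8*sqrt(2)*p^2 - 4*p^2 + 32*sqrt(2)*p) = -4*p^3 + 4*p^2 + 38*sqrt(2)*p^2 - 168*p - 32*sqrt(2)*p + 144*sqrt(2)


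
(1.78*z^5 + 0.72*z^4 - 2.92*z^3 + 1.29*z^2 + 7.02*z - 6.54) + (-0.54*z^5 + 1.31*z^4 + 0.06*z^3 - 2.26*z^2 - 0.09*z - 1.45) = 1.24*z^5 + 2.03*z^4 - 2.86*z^3 - 0.97*z^2 + 6.93*z - 7.99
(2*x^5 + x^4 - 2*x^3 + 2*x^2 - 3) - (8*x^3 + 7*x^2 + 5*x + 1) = 2*x^5 + x^4 - 10*x^3 - 5*x^2 - 5*x - 4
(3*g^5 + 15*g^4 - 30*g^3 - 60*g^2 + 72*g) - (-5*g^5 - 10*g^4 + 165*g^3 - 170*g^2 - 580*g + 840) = 8*g^5 + 25*g^4 - 195*g^3 + 110*g^2 + 652*g - 840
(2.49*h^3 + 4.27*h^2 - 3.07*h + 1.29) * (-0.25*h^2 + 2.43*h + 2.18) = -0.6225*h^5 + 4.9832*h^4 + 16.5718*h^3 + 1.526*h^2 - 3.5579*h + 2.8122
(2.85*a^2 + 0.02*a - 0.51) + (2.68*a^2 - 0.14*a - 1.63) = 5.53*a^2 - 0.12*a - 2.14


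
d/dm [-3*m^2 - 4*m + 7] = -6*m - 4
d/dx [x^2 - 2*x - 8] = 2*x - 2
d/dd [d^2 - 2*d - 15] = 2*d - 2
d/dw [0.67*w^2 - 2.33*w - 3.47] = 1.34*w - 2.33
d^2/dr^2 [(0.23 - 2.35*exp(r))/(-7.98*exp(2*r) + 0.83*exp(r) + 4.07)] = (149.64894*exp(4*r) - 43.020978*exp(3*r) + 462.518406*exp(2*r) - 37.977294*exp(r) + 39.704478)*exp(r)/(508.169592*exp(6*r) - 158.564196*exp(5*r) - 761.045418*exp(4*r) + 161.171641*exp(3*r) + 388.152237*exp(2*r) - 41.246601*exp(r) - 67.419143)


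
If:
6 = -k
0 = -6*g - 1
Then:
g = -1/6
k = -6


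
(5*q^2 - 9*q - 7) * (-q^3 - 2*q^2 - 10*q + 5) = -5*q^5 - q^4 - 25*q^3 + 129*q^2 + 25*q - 35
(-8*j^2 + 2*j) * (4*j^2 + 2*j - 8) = -32*j^4 - 8*j^3 + 68*j^2 - 16*j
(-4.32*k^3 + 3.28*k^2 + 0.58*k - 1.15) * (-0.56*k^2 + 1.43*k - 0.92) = 2.4192*k^5 - 8.0144*k^4 + 8.34*k^3 - 1.5442*k^2 - 2.1781*k + 1.058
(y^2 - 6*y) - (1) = y^2 - 6*y - 1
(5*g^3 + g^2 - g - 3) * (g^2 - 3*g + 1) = 5*g^5 - 14*g^4 + g^3 + g^2 + 8*g - 3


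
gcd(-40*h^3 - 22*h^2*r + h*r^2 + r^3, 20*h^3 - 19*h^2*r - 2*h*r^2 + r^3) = -20*h^2 - h*r + r^2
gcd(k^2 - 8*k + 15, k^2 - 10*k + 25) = k - 5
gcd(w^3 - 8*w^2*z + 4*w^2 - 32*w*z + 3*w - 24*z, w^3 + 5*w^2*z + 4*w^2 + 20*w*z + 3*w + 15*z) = w^2 + 4*w + 3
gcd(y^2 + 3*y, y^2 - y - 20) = 1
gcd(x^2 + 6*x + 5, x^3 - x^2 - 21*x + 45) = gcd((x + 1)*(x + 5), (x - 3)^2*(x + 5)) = x + 5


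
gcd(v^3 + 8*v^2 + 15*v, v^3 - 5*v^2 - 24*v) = v^2 + 3*v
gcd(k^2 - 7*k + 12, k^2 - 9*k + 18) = k - 3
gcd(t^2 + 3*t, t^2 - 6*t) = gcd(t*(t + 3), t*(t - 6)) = t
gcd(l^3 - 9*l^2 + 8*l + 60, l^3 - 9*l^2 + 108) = l - 6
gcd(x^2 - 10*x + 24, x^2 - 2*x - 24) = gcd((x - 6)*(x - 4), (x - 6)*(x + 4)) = x - 6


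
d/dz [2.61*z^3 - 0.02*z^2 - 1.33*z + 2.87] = 7.83*z^2 - 0.04*z - 1.33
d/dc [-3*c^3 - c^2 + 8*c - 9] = -9*c^2 - 2*c + 8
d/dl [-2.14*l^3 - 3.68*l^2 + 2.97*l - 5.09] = -6.42*l^2 - 7.36*l + 2.97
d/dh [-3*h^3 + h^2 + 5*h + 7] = -9*h^2 + 2*h + 5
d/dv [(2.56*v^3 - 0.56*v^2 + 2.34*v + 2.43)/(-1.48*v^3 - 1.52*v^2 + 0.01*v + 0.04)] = (-4.72*v^4 + 6.9776*v^3 + 14.6476*v^2 + 7.3424*v + 0.0693)/(2.1904*v^6 + 4.4992*v^5 + 2.2808*v^4 - 0.1488*v^3 - 0.1215*v^2 + 0.0008*v + 0.0016)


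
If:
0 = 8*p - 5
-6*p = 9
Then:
No Solution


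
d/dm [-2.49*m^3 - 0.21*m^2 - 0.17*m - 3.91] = -7.47*m^2 - 0.42*m - 0.17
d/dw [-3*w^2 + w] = 1 - 6*w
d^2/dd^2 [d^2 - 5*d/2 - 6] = 2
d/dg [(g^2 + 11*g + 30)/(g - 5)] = (g^2 - 10*g - 85)/(g^2 - 10*g + 25)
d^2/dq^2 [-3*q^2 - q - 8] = -6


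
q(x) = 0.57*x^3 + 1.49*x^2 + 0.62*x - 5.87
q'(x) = 1.71*x^2 + 2.98*x + 0.62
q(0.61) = -4.81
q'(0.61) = 3.07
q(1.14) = -2.38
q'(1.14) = 6.24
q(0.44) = -5.26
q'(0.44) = 2.26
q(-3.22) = -11.45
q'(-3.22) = 8.75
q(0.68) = -4.58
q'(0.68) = 3.44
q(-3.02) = -9.85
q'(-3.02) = 7.22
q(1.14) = -2.38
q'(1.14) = 6.24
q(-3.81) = -18.13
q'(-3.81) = 14.09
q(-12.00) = -783.71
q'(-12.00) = 211.10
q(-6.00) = -79.07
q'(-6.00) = 44.30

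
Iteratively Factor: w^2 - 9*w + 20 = (w - 5)*(w - 4)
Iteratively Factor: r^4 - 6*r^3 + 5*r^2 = (r)*(r^3 - 6*r^2 + 5*r) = r^2*(r^2 - 6*r + 5) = r^2*(r - 1)*(r - 5)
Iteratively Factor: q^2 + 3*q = (q + 3)*(q)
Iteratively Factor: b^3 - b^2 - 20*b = (b - 5)*(b^2 + 4*b) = b*(b - 5)*(b + 4)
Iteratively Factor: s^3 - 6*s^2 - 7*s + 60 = (s - 5)*(s^2 - s - 12) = (s - 5)*(s + 3)*(s - 4)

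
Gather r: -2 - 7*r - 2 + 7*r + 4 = 0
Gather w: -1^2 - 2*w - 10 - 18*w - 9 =-20*w - 20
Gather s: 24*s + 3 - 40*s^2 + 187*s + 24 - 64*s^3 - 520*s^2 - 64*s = -64*s^3 - 560*s^2 + 147*s + 27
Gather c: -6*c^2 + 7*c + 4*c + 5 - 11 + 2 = -6*c^2 + 11*c - 4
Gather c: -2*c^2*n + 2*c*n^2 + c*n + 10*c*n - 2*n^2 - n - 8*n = -2*c^2*n + c*(2*n^2 + 11*n) - 2*n^2 - 9*n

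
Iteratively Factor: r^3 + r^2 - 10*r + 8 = (r - 2)*(r^2 + 3*r - 4) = (r - 2)*(r + 4)*(r - 1)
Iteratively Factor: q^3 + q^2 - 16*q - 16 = (q - 4)*(q^2 + 5*q + 4) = (q - 4)*(q + 4)*(q + 1)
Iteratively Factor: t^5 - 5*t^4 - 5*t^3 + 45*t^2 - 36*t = (t - 1)*(t^4 - 4*t^3 - 9*t^2 + 36*t) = t*(t - 1)*(t^3 - 4*t^2 - 9*t + 36) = t*(t - 3)*(t - 1)*(t^2 - t - 12) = t*(t - 4)*(t - 3)*(t - 1)*(t + 3)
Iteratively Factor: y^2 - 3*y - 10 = (y + 2)*(y - 5)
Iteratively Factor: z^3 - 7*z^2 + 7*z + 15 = (z - 5)*(z^2 - 2*z - 3) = (z - 5)*(z - 3)*(z + 1)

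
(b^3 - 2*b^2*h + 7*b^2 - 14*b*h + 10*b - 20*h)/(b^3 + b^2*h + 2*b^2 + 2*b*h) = (b^2 - 2*b*h + 5*b - 10*h)/(b*(b + h))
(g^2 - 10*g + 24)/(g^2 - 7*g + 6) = (g - 4)/(g - 1)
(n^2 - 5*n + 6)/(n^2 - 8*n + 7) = (n^2 - 5*n + 6)/(n^2 - 8*n + 7)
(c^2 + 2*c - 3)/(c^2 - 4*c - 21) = (c - 1)/(c - 7)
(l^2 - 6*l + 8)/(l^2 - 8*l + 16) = (l - 2)/(l - 4)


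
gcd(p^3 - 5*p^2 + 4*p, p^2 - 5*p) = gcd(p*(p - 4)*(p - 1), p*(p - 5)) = p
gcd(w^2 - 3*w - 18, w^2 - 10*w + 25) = 1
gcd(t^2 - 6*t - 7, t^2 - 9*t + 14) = t - 7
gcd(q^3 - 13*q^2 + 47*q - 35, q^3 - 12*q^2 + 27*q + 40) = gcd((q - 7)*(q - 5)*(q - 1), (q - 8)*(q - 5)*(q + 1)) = q - 5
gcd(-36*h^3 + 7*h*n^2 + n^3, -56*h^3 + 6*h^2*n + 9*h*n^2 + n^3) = 2*h - n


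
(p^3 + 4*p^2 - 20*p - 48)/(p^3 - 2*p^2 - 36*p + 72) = (p^2 - 2*p - 8)/(p^2 - 8*p + 12)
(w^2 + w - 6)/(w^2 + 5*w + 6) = (w - 2)/(w + 2)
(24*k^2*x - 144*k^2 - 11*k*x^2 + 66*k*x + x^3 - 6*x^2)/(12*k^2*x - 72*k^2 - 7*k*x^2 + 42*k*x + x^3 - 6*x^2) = (-8*k + x)/(-4*k + x)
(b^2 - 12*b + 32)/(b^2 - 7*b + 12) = (b - 8)/(b - 3)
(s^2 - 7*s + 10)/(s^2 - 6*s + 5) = (s - 2)/(s - 1)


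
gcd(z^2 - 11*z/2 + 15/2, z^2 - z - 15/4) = z - 5/2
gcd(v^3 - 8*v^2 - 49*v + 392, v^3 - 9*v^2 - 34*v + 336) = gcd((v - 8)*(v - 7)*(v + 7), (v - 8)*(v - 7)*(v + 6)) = v^2 - 15*v + 56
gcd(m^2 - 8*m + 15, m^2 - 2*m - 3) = m - 3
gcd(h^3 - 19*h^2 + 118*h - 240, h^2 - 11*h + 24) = h - 8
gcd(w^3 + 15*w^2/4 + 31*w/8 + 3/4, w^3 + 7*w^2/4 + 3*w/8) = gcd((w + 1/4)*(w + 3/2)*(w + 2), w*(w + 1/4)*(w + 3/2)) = w^2 + 7*w/4 + 3/8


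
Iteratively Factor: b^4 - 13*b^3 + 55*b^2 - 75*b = (b - 3)*(b^3 - 10*b^2 + 25*b) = (b - 5)*(b - 3)*(b^2 - 5*b) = (b - 5)^2*(b - 3)*(b)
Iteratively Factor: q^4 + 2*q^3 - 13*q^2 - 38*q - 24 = (q + 2)*(q^3 - 13*q - 12) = (q + 1)*(q + 2)*(q^2 - q - 12) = (q + 1)*(q + 2)*(q + 3)*(q - 4)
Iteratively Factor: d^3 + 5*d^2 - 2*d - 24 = (d + 3)*(d^2 + 2*d - 8) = (d + 3)*(d + 4)*(d - 2)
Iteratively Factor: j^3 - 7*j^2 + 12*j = (j)*(j^2 - 7*j + 12) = j*(j - 3)*(j - 4)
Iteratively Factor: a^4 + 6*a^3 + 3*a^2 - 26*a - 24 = (a - 2)*(a^3 + 8*a^2 + 19*a + 12) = (a - 2)*(a + 1)*(a^2 + 7*a + 12) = (a - 2)*(a + 1)*(a + 3)*(a + 4)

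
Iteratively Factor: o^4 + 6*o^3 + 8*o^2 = (o)*(o^3 + 6*o^2 + 8*o) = o*(o + 4)*(o^2 + 2*o) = o^2*(o + 4)*(o + 2)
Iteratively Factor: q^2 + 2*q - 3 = (q - 1)*(q + 3)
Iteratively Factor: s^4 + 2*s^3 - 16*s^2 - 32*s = (s + 4)*(s^3 - 2*s^2 - 8*s) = (s - 4)*(s + 4)*(s^2 + 2*s) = s*(s - 4)*(s + 4)*(s + 2)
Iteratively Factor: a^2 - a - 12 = (a + 3)*(a - 4)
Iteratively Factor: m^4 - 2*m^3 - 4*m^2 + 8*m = (m)*(m^3 - 2*m^2 - 4*m + 8) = m*(m + 2)*(m^2 - 4*m + 4) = m*(m - 2)*(m + 2)*(m - 2)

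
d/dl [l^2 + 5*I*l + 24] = 2*l + 5*I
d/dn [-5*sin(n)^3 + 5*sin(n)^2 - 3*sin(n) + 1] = (-15*sin(n)^2 + 10*sin(n) - 3)*cos(n)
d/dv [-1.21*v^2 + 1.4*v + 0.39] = 1.4 - 2.42*v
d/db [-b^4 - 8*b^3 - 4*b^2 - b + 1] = -4*b^3 - 24*b^2 - 8*b - 1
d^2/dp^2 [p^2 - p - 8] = 2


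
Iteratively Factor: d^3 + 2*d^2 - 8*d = (d + 4)*(d^2 - 2*d) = (d - 2)*(d + 4)*(d)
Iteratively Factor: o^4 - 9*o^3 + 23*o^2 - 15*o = (o - 1)*(o^3 - 8*o^2 + 15*o) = (o - 5)*(o - 1)*(o^2 - 3*o) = o*(o - 5)*(o - 1)*(o - 3)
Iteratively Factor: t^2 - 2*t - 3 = (t - 3)*(t + 1)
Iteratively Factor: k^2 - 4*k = (k)*(k - 4)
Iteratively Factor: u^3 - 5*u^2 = (u)*(u^2 - 5*u) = u^2*(u - 5)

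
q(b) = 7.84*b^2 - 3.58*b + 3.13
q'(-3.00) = -50.62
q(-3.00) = 84.43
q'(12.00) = 184.58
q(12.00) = 1089.13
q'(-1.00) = -19.26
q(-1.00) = 14.55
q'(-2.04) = -35.57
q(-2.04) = 43.06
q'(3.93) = 58.04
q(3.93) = 110.15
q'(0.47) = 3.79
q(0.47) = 3.18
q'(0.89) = 10.38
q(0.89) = 6.15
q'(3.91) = 57.73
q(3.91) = 108.99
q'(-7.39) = -119.46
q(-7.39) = 457.75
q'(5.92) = 89.25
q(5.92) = 256.70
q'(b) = 15.68*b - 3.58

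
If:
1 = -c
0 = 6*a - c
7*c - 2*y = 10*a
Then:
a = -1/6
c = -1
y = -8/3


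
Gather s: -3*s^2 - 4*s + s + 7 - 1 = -3*s^2 - 3*s + 6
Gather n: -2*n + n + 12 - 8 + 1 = 5 - n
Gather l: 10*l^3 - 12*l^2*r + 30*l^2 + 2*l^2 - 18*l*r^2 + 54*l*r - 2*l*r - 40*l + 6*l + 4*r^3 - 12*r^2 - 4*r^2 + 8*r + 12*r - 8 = 10*l^3 + l^2*(32 - 12*r) + l*(-18*r^2 + 52*r - 34) + 4*r^3 - 16*r^2 + 20*r - 8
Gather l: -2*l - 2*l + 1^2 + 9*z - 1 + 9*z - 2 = -4*l + 18*z - 2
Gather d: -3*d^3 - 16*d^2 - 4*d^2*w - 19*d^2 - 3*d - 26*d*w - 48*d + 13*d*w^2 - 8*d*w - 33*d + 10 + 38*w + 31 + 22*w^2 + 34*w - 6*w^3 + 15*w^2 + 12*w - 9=-3*d^3 + d^2*(-4*w - 35) + d*(13*w^2 - 34*w - 84) - 6*w^3 + 37*w^2 + 84*w + 32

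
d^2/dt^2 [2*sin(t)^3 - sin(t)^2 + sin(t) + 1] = -18*sin(t)^3 + 4*sin(t)^2 + 11*sin(t) - 2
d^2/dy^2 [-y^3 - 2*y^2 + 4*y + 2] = -6*y - 4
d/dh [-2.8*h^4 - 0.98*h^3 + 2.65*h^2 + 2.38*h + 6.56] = -11.2*h^3 - 2.94*h^2 + 5.3*h + 2.38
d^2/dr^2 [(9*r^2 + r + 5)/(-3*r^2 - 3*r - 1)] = 36*(4*r^3 - 3*r^2 - 7*r - 2)/(27*r^6 + 81*r^5 + 108*r^4 + 81*r^3 + 36*r^2 + 9*r + 1)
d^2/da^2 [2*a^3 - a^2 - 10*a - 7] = 12*a - 2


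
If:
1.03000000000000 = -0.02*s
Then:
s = -51.50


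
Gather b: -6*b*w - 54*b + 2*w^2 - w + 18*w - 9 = b*(-6*w - 54) + 2*w^2 + 17*w - 9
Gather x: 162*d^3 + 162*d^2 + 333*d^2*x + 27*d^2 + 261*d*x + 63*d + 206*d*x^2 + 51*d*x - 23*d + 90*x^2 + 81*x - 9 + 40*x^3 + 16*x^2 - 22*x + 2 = 162*d^3 + 189*d^2 + 40*d + 40*x^3 + x^2*(206*d + 106) + x*(333*d^2 + 312*d + 59) - 7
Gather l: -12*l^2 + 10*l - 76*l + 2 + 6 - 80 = -12*l^2 - 66*l - 72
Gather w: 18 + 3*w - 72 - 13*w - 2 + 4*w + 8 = -6*w - 48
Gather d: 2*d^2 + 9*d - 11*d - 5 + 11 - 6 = 2*d^2 - 2*d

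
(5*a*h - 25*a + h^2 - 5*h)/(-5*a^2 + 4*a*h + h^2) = (5 - h)/(a - h)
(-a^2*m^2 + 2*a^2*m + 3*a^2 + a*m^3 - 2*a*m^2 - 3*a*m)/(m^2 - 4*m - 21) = a*(a*m^2 - 2*a*m - 3*a - m^3 + 2*m^2 + 3*m)/(-m^2 + 4*m + 21)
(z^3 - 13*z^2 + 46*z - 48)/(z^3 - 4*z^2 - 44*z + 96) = (z - 3)/(z + 6)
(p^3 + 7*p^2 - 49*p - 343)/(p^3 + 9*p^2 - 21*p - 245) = (p - 7)/(p - 5)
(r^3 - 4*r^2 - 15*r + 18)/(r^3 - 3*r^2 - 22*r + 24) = (r + 3)/(r + 4)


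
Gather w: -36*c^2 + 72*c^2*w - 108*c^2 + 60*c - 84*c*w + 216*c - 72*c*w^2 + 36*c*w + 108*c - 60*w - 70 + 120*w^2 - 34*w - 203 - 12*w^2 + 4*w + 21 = -144*c^2 + 384*c + w^2*(108 - 72*c) + w*(72*c^2 - 48*c - 90) - 252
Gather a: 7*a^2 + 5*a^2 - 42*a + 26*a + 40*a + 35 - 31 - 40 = 12*a^2 + 24*a - 36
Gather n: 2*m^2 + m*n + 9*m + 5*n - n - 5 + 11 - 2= 2*m^2 + 9*m + n*(m + 4) + 4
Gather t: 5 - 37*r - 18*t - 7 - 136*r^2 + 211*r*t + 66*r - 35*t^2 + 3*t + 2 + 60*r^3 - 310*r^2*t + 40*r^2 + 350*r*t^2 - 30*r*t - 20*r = 60*r^3 - 96*r^2 + 9*r + t^2*(350*r - 35) + t*(-310*r^2 + 181*r - 15)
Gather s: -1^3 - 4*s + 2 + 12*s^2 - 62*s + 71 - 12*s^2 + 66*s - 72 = 0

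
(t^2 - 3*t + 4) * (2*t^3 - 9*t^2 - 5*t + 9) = 2*t^5 - 15*t^4 + 30*t^3 - 12*t^2 - 47*t + 36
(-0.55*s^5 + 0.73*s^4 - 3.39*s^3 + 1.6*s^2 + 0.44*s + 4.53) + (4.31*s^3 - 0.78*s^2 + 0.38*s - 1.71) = -0.55*s^5 + 0.73*s^4 + 0.919999999999999*s^3 + 0.82*s^2 + 0.82*s + 2.82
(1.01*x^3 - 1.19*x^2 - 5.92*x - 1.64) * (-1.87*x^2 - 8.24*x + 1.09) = -1.8887*x^5 - 6.0971*x^4 + 21.9769*x^3 + 50.5505*x^2 + 7.0608*x - 1.7876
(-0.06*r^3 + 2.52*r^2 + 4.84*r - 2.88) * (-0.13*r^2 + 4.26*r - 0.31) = 0.0078*r^5 - 0.5832*r^4 + 10.1246*r^3 + 20.2116*r^2 - 13.7692*r + 0.8928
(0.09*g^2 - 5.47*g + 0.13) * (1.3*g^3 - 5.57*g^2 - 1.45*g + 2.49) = 0.117*g^5 - 7.6123*g^4 + 30.5064*g^3 + 7.4315*g^2 - 13.8088*g + 0.3237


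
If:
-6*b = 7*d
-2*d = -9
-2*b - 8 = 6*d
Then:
No Solution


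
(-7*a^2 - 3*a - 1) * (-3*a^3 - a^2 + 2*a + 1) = 21*a^5 + 16*a^4 - 8*a^3 - 12*a^2 - 5*a - 1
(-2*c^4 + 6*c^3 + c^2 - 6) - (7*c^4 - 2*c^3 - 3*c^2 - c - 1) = -9*c^4 + 8*c^3 + 4*c^2 + c - 5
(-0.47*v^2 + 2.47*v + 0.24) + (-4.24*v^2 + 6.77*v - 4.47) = -4.71*v^2 + 9.24*v - 4.23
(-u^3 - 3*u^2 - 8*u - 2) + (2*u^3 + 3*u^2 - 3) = u^3 - 8*u - 5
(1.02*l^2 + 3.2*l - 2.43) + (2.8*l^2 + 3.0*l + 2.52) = 3.82*l^2 + 6.2*l + 0.0899999999999999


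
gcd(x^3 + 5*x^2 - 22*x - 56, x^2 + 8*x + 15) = 1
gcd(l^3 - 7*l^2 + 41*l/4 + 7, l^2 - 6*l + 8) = l - 4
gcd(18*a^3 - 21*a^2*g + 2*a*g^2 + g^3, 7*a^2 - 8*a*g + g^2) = a - g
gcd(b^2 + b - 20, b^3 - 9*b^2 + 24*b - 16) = b - 4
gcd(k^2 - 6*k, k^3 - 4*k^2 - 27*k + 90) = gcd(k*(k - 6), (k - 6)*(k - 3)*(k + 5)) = k - 6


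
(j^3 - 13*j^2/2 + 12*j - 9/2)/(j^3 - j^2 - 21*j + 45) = (j - 1/2)/(j + 5)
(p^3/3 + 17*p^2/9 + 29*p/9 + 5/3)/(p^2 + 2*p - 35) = (3*p^3 + 17*p^2 + 29*p + 15)/(9*(p^2 + 2*p - 35))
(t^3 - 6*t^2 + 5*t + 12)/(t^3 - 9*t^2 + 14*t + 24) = (t - 3)/(t - 6)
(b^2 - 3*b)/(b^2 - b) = (b - 3)/(b - 1)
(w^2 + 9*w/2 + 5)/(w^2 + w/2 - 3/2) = (2*w^2 + 9*w + 10)/(2*w^2 + w - 3)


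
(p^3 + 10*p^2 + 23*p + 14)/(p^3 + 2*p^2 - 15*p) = (p^3 + 10*p^2 + 23*p + 14)/(p*(p^2 + 2*p - 15))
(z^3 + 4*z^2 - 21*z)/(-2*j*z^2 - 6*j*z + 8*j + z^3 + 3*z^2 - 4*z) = z*(-z^2 - 4*z + 21)/(2*j*z^2 + 6*j*z - 8*j - z^3 - 3*z^2 + 4*z)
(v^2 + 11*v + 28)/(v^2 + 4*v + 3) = (v^2 + 11*v + 28)/(v^2 + 4*v + 3)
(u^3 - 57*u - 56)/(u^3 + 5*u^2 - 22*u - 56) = (u^2 - 7*u - 8)/(u^2 - 2*u - 8)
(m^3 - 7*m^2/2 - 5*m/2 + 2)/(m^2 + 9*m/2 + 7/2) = (2*m^2 - 9*m + 4)/(2*m + 7)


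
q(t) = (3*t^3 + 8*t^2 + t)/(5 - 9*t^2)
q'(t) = 18*t*(3*t^3 + 8*t^2 + t)/(5 - 9*t^2)^2 + (9*t^2 + 16*t + 1)/(5 - 9*t^2)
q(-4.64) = 0.70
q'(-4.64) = -0.33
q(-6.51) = 1.32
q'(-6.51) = -0.33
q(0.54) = 1.41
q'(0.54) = 10.92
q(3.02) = -2.06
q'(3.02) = -0.25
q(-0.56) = 0.65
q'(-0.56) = -5.38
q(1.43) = -1.98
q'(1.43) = 0.65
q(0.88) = -4.63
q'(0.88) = 26.04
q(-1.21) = -0.63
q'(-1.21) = -1.06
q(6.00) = -2.95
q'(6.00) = -0.32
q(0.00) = 0.00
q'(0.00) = 0.20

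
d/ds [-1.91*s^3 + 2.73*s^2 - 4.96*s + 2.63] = -5.73*s^2 + 5.46*s - 4.96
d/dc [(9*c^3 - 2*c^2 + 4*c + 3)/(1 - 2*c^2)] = (-18*c^4 + 35*c^2 + 8*c + 4)/(4*c^4 - 4*c^2 + 1)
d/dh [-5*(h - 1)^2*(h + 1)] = -15*h^2 + 10*h + 5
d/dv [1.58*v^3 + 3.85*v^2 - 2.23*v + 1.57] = 4.74*v^2 + 7.7*v - 2.23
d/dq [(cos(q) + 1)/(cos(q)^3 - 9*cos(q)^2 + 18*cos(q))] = 2*(cos(q)^3 - 3*cos(q)^2 - 9*cos(q) + 9)*sin(q)/((cos(q) - 6)^2*(cos(q) - 3)^2*cos(q)^2)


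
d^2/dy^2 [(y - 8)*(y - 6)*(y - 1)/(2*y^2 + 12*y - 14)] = 195/(y^3 + 21*y^2 + 147*y + 343)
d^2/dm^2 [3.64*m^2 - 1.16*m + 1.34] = 7.28000000000000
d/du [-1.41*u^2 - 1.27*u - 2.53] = -2.82*u - 1.27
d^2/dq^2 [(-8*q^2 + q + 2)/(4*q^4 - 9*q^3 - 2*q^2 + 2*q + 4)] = 2*(-384*q^8 + 960*q^7 - 680*q^6 - 477*q^5 + 1962*q^4 - 1866*q^3 - 252*q^2 + 216*q - 112)/(64*q^12 - 432*q^11 + 876*q^10 - 201*q^9 - 678*q^8 - 582*q^7 + 1036*q^6 + 540*q^5 - 216*q^4 - 520*q^3 - 48*q^2 + 96*q + 64)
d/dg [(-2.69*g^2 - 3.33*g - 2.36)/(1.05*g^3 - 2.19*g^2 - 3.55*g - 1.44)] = (2.8245*g^4 + 6.993*g^3 + 9.6908*g^2 - 2.5896*g - 3.5828)/(1.1025*g^6 - 4.599*g^5 - 2.6589*g^4 + 12.525*g^3 + 18.9097*g^2 + 10.224*g + 2.0736)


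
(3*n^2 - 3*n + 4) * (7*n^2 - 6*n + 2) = 21*n^4 - 39*n^3 + 52*n^2 - 30*n + 8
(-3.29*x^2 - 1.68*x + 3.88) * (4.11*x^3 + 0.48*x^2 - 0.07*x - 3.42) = -13.5219*x^5 - 8.484*x^4 + 15.3707*x^3 + 13.2318*x^2 + 5.474*x - 13.2696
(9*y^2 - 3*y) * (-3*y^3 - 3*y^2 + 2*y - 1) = -27*y^5 - 18*y^4 + 27*y^3 - 15*y^2 + 3*y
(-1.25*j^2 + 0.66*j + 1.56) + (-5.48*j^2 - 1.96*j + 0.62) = -6.73*j^2 - 1.3*j + 2.18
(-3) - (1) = -4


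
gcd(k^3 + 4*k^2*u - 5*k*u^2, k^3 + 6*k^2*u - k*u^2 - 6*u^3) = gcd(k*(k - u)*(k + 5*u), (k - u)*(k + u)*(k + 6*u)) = -k + u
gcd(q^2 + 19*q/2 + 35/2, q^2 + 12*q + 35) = q + 7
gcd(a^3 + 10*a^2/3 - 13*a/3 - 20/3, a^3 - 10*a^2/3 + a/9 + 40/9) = a^2 - 2*a/3 - 5/3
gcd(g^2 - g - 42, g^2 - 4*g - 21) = g - 7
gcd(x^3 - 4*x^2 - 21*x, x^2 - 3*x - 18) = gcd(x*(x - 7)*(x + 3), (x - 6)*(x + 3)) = x + 3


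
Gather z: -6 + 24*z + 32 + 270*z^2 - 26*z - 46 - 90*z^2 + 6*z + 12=180*z^2 + 4*z - 8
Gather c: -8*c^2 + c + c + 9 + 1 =-8*c^2 + 2*c + 10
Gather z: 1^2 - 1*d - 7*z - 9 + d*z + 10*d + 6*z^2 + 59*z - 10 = 9*d + 6*z^2 + z*(d + 52) - 18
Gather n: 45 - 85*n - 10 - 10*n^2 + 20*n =-10*n^2 - 65*n + 35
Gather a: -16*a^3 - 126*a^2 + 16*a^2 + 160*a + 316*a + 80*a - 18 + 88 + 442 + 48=-16*a^3 - 110*a^2 + 556*a + 560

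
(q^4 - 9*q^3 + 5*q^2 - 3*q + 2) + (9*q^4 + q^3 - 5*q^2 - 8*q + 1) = 10*q^4 - 8*q^3 - 11*q + 3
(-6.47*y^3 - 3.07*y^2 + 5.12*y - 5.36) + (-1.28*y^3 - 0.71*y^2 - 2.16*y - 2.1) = -7.75*y^3 - 3.78*y^2 + 2.96*y - 7.46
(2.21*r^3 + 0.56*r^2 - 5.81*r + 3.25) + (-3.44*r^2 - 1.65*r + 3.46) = 2.21*r^3 - 2.88*r^2 - 7.46*r + 6.71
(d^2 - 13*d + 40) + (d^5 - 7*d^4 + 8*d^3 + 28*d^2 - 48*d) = d^5 - 7*d^4 + 8*d^3 + 29*d^2 - 61*d + 40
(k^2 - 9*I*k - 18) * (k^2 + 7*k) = k^4 + 7*k^3 - 9*I*k^3 - 18*k^2 - 63*I*k^2 - 126*k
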